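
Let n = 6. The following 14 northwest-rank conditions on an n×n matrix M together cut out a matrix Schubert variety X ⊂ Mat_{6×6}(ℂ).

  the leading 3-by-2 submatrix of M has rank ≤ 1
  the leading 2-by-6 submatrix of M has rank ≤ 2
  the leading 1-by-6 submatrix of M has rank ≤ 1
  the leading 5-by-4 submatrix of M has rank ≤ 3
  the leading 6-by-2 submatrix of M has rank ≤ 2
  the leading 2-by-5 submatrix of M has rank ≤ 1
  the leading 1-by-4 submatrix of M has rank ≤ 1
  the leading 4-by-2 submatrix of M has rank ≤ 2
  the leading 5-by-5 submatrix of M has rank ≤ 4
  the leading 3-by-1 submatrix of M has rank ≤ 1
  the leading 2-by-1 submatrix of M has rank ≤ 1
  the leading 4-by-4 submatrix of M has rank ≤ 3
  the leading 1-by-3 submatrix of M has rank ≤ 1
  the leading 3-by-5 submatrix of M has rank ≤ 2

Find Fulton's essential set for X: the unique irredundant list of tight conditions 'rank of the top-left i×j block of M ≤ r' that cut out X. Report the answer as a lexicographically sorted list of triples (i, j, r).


Computing R[i][j] = min implied NW-rank bound (n=6, 14 conditions):

  1 1 1 1 1 1
  1 1 1 1 1 2
  1 1 2 2 2 3
  1 2 3 3 3 4
  1 2 3 3 4 5
  1 2 3 4 5 6

reading off 1-entries of Δ²R: w = (1, 6, 3, 2, 5, 4).

ℓ(w)=6; the 3 essential cells (i,j,r):

[(2, 5, 1), (3, 2, 1), (5, 4, 3)]


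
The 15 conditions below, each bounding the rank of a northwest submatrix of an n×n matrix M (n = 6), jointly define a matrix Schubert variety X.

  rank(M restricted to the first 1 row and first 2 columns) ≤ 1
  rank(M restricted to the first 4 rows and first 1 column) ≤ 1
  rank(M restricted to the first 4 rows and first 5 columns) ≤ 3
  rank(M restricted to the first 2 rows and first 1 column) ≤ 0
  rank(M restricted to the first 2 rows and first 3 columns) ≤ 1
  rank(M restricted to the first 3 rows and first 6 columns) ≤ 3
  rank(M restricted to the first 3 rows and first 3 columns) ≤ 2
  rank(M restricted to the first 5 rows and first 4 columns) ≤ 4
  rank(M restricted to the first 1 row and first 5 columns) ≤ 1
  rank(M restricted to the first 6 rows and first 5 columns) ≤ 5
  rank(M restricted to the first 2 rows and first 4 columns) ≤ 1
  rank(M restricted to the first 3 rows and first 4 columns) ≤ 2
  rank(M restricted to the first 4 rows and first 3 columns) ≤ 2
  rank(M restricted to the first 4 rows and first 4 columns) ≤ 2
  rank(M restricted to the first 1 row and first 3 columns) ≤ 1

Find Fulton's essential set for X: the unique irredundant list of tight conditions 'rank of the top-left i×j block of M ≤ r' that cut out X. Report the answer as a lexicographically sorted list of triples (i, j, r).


Propagating the 15 rank bounds to every northwest block:

  i=1: 0, 1, 1, 1, 1, 1
  i=2: 0, 1, 1, 1, 2, 2
  i=3: 1, 2, 2, 2, 3, 3
  i=4: 1, 2, 2, 2, 3, 4
  i=5: 1, 2, 3, 3, 4, 5
  i=6: 1, 2, 3, 4, 5, 6

the unique w with this rank table is (2, 5, 1, 6, 3, 4).

D(w) has 6 cells with 3 SE-corners; essential set:

[(2, 1, 0), (2, 4, 1), (4, 4, 2)]


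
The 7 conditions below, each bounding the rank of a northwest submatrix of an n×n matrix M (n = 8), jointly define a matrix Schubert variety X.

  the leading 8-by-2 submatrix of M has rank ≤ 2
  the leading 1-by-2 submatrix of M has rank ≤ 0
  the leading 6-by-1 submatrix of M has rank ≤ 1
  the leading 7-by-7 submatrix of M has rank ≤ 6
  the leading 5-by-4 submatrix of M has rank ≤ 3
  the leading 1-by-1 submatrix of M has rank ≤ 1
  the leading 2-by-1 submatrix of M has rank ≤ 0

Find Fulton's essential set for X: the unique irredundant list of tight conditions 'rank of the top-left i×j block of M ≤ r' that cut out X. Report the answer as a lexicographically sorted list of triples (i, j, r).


Rank table r_w(8×8) implied by the 7 constraints:

  0 0 1 1 1 1 1 1
  0 1 2 2 2 2 2 2
  1 2 3 3 3 3 3 3
  1 2 3 3 4 4 4 4
  1 2 3 3 4 5 5 5
  1 2 3 4 5 6 6 6
  1 2 3 4 5 6 6 7
  1 2 3 4 5 6 7 8

the unique w with this rank table is (3, 2, 1, 5, 6, 4, 8, 7).

ℓ(w)=6; the 4 essential cells (i,j,r):

[(1, 2, 0), (2, 1, 0), (5, 4, 3), (7, 7, 6)]


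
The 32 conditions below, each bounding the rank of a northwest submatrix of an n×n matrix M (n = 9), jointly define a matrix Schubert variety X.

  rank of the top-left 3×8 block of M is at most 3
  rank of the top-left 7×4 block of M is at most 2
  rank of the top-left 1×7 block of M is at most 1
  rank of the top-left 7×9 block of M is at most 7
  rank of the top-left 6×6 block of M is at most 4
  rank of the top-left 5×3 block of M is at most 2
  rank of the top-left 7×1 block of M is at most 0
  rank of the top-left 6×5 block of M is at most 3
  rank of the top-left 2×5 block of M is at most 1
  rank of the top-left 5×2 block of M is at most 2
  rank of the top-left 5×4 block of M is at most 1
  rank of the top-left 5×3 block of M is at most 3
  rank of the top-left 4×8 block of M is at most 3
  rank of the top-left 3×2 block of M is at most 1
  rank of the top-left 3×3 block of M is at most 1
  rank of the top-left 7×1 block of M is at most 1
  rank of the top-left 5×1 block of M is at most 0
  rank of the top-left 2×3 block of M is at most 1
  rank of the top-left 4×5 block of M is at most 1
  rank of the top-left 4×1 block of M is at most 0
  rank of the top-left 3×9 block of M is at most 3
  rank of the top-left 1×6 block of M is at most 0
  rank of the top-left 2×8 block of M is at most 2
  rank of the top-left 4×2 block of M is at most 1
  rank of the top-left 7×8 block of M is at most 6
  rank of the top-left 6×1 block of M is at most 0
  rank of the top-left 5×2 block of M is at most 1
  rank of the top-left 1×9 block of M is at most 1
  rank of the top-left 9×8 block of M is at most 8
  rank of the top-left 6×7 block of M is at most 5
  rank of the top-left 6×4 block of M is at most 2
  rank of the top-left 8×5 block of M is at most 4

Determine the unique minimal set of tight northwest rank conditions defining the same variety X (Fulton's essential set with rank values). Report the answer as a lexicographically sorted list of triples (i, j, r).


Propagating the 32 rank bounds to every northwest block:

  R[1]: 0  0  0  0  0  0  1  1  1
  R[2]: 0  1  1  1  1  1  2  2  2
  R[3]: 0  1  1  1  1  2  3  3  3
  R[4]: 0  1  1  1  1  2  3  3  4
  R[5]: 0  1  1  1  2  3  4  4  5
  R[6]: 0  1  2  2  3  4  5  5  6
  R[7]: 0  1  2  2  3  4  5  6  7
  R[8]: 1  2  3  3  4  5  6  7  8
  R[9]: 1  2  3  4  5  6  7  8  9

second differences of R give the permutation w = (7, 2, 6, 9, 5, 3, 8, 1, 4).

ℓ(w)=22; the 6 essential cells (i,j,r):

[(1, 6, 0), (4, 5, 1), (4, 8, 3), (5, 4, 1), (7, 1, 0), (7, 4, 2)]


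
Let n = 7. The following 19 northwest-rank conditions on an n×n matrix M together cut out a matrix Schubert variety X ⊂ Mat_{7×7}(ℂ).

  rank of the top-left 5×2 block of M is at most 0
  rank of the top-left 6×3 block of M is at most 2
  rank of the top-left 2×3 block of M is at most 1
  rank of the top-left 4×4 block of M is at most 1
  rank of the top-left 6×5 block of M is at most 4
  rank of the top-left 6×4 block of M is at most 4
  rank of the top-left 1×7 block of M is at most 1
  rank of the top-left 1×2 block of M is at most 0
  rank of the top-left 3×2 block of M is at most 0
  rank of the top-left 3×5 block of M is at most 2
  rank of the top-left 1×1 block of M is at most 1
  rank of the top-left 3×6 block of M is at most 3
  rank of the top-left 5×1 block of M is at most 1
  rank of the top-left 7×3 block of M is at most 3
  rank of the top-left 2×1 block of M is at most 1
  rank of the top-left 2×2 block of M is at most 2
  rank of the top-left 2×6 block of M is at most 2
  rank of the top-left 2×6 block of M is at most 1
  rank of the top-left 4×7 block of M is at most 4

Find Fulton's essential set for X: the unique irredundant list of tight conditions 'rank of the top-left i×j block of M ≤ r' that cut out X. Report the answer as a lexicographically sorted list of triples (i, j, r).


Rank table r_w(7×7) implied by the 19 constraints:

  R[1]: 0 0 1 1 1 1 1
  R[2]: 0 0 1 1 1 1 2
  R[3]: 0 0 1 1 2 2 3
  R[4]: 0 0 1 1 2 3 4
  R[5]: 0 0 1 2 3 4 5
  R[6]: 1 1 2 3 4 5 6
  R[7]: 1 2 3 4 5 6 7

reading off 1-entries of Δ²R: w = (3, 7, 5, 6, 4, 1, 2).

Fulton essential set (3 of the 15 Rothe cells):

[(2, 6, 1), (4, 4, 1), (5, 2, 0)]


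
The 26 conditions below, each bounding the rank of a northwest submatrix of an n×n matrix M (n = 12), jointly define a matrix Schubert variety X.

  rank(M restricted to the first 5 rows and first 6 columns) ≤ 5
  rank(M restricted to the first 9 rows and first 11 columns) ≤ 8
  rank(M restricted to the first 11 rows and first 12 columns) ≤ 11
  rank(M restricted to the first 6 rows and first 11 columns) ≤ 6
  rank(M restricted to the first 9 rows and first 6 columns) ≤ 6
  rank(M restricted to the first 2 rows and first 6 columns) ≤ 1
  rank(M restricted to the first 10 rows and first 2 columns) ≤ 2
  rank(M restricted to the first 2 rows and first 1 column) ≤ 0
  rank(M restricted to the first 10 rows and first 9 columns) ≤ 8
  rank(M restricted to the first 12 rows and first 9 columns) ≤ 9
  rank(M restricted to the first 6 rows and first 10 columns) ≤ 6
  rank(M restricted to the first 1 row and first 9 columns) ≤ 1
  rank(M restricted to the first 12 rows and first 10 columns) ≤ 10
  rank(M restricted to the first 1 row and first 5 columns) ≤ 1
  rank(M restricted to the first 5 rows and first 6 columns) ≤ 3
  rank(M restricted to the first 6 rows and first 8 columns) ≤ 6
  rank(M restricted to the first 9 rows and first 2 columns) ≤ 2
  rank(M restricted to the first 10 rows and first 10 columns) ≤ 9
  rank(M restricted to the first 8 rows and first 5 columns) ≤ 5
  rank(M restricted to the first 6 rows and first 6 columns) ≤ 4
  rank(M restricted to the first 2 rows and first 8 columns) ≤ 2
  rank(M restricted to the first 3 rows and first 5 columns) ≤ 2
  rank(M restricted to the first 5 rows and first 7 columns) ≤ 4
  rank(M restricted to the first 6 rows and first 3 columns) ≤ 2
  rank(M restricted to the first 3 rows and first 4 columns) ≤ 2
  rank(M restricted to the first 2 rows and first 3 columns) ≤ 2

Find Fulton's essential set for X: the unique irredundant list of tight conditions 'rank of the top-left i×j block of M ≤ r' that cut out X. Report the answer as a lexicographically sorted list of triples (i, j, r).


The tightest implied rank at each (i,j), from the 26 conditions:

  0, 1, 1, 1, 1, 1, 1, 1, 1, 1, 1, 1
  0, 1, 1, 1, 1, 1, 2, 2, 2, 2, 2, 2
  1, 2, 2, 2, 2, 2, 3, 3, 3, 3, 3, 3
  1, 2, 2, 3, 3, 3, 4, 4, 4, 4, 4, 4
  1, 2, 2, 3, 3, 3, 4, 5, 5, 5, 5, 5
  1, 2, 2, 3, 4, 4, 5, 6, 6, 6, 6, 6
  1, 2, 3, 4, 5, 5, 6, 7, 7, 7, 7, 7
  1, 2, 3, 4, 5, 6, 7, 8, 8, 8, 8, 8
  1, 2, 3, 4, 5, 6, 7, 8, 8, 8, 8, 9
  1, 2, 3, 4, 5, 6, 7, 8, 8, 9, 9, 10
  1, 2, 3, 4, 5, 6, 7, 8, 9, 10, 10, 11
  1, 2, 3, 4, 5, 6, 7, 8, 9, 10, 11, 12

so w = (2, 7, 1, 4, 8, 5, 3, 6, 12, 10, 9, 11).

D(w) has 15 cells with 6 SE-corners; essential set:

[(2, 1, 0), (2, 6, 1), (5, 6, 3), (6, 3, 2), (9, 11, 8), (10, 9, 8)]


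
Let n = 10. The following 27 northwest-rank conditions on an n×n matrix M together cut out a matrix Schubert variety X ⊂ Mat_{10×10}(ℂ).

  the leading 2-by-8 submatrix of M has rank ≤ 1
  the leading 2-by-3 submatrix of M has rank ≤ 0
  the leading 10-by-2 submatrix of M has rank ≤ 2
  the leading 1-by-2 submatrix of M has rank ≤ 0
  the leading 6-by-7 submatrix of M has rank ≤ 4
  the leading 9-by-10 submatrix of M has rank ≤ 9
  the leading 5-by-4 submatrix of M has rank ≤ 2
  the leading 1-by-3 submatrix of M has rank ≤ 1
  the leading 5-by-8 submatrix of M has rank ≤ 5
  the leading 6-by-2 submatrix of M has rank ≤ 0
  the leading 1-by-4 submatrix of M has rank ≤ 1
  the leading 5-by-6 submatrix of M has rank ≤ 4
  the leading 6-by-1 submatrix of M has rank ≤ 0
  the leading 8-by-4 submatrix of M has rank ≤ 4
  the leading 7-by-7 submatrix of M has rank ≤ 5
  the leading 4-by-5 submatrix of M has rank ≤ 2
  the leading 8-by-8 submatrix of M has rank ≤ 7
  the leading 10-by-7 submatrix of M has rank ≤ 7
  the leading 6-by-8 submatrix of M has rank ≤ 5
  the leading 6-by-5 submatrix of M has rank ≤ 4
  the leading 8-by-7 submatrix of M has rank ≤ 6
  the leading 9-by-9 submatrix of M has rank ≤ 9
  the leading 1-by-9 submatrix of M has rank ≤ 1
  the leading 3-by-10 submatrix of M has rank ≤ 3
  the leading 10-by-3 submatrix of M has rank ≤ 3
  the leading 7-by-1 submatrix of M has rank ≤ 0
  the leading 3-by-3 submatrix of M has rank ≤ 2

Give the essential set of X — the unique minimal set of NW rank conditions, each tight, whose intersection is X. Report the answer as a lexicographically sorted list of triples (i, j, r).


The tightest implied rank at each (i,j), from the 27 conditions:

  row 1: 0 | 0 | 0 | 1 | 1 | 1 | 1 | 1 | 1 | 1
  row 2: 0 | 0 | 0 | 1 | 1 | 1 | 1 | 1 | 2 | 2
  row 3: 0 | 0 | 1 | 2 | 2 | 2 | 2 | 2 | 3 | 3
  row 4: 0 | 0 | 1 | 2 | 2 | 3 | 3 | 3 | 4 | 4
  row 5: 0 | 0 | 1 | 2 | 3 | 4 | 4 | 4 | 5 | 5
  row 6: 0 | 0 | 1 | 2 | 3 | 4 | 4 | 5 | 6 | 6
  row 7: 0 | 1 | 2 | 3 | 4 | 5 | 5 | 6 | 7 | 7
  row 8: 1 | 2 | 3 | 4 | 5 | 6 | 6 | 7 | 8 | 8
  row 9: 1 | 2 | 3 | 4 | 5 | 6 | 7 | 8 | 9 | 9
  row 10: 1 | 2 | 3 | 4 | 5 | 6 | 7 | 8 | 9 | 10

hence w(1..10) = (4, 9, 3, 6, 5, 8, 2, 1, 7, 10).

Rothe diagram D(w) (21 cells), 6 SE-corners (essential conditions):

[(2, 3, 0), (2, 8, 1), (4, 5, 2), (6, 2, 0), (6, 7, 4), (7, 1, 0)]


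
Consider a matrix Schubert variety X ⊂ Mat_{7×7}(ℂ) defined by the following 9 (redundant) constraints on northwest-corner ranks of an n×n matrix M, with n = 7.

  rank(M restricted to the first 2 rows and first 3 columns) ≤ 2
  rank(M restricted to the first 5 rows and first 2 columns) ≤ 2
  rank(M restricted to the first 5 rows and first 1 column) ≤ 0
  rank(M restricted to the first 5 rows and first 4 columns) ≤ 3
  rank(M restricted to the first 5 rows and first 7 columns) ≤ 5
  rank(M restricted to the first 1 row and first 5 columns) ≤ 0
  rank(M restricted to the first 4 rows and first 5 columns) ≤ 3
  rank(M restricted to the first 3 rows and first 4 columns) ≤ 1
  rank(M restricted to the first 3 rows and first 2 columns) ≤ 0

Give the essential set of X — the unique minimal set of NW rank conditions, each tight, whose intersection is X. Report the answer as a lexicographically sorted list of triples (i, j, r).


Computing R[i][j] = min implied NW-rank bound (n=7, 9 conditions):

  i=1: 0, 0, 0, 0, 0, 1, 1
  i=2: 0, 0, 1, 1, 1, 2, 2
  i=3: 0, 0, 1, 1, 2, 3, 3
  i=4: 0, 1, 2, 2, 3, 4, 4
  i=5: 0, 1, 2, 3, 4, 5, 5
  i=6: 1, 2, 3, 4, 5, 6, 6
  i=7: 1, 2, 3, 4, 5, 6, 7

second differences of R give the permutation w = (6, 3, 5, 2, 4, 1, 7).

D(w) has 12 cells with 4 SE-corners; essential set:

[(1, 5, 0), (3, 2, 0), (3, 4, 1), (5, 1, 0)]


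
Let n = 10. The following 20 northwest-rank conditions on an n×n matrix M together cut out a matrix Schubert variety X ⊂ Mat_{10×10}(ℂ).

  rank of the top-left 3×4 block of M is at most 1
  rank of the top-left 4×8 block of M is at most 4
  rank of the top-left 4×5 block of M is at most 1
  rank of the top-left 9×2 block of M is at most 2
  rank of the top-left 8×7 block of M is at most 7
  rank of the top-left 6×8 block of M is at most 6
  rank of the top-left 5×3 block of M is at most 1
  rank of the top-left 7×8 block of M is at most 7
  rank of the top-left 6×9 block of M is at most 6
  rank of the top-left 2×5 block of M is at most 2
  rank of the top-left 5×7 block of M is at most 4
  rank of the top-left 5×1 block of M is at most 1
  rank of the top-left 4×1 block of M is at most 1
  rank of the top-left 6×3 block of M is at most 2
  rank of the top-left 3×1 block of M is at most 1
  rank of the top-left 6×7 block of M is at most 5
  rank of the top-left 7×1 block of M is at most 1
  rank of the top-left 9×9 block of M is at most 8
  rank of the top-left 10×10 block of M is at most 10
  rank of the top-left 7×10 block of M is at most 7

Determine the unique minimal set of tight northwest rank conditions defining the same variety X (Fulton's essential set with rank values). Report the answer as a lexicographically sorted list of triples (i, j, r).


Recovering R(i,j) via the rank-extension bound from the 20 conditions:

  R[1]: 1 1 1 1 1 1 1 1 1 1
  R[2]: 1 1 1 1 1 2 2 2 2 2
  R[3]: 1 1 1 1 1 2 3 3 3 3
  R[4]: 1 1 1 1 1 2 3 4 4 4
  R[5]: 1 1 1 2 2 3 4 5 5 5
  R[6]: 1 2 2 3 3 4 5 6 6 6
  R[7]: 1 2 3 4 4 5 6 7 7 7
  R[8]: 1 2 3 4 5 6 7 8 8 8
  R[9]: 1 2 3 4 5 6 7 8 8 9
  R[10]: 1 2 3 4 5 6 7 8 9 10

second differences of R give the permutation w = (1, 6, 7, 8, 4, 2, 3, 5, 10, 9).

|D(w)|=15, |Ess(w)|=3:

[(4, 5, 1), (5, 3, 1), (9, 9, 8)]


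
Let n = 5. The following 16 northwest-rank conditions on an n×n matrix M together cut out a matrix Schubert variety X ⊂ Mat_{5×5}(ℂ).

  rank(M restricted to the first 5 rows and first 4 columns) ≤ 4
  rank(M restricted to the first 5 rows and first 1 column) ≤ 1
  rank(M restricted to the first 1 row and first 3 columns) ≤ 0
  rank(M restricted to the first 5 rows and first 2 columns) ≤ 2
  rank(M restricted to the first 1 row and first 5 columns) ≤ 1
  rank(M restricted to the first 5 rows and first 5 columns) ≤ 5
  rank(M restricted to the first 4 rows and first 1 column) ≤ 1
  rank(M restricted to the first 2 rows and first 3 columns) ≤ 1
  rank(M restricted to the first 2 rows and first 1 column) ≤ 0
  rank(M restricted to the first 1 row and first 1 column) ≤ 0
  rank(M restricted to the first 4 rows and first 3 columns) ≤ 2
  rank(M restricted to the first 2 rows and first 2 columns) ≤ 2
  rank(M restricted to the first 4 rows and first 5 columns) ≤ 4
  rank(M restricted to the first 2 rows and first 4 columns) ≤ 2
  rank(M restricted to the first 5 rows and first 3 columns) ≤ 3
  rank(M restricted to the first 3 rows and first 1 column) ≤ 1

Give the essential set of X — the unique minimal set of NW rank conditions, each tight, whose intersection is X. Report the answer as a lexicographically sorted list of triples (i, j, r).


Propagating the 16 rank bounds to every northwest block:

  R[1]: 0 0 0 1 1
  R[2]: 0 1 1 2 2
  R[3]: 1 2 2 3 3
  R[4]: 1 2 2 3 4
  R[5]: 1 2 3 4 5

so w = (4, 2, 1, 5, 3).

3 SE-corners of the 5-cell Rothe diagram give Ess(w):

[(1, 3, 0), (2, 1, 0), (4, 3, 2)]


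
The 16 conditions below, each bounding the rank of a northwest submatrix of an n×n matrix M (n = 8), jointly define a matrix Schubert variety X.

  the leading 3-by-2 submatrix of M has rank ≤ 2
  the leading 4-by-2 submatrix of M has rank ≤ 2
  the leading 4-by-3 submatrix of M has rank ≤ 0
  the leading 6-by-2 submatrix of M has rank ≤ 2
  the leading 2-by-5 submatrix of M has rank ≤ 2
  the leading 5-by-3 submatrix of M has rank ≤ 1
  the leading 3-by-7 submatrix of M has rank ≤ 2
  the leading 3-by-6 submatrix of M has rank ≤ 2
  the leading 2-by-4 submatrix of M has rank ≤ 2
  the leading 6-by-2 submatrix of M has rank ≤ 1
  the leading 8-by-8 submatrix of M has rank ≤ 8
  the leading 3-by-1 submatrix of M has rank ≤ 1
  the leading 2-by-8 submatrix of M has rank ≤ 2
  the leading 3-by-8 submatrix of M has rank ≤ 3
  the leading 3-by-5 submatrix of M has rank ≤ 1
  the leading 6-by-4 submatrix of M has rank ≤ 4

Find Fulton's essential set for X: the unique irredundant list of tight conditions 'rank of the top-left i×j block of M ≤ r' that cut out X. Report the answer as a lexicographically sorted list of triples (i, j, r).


Computing R[i][j] = min implied NW-rank bound (n=8, 16 conditions):

  row 1: 0 0 0 1 1 1 1 1
  row 2: 0 0 0 1 1 2 2 2
  row 3: 0 0 0 1 1 2 2 3
  row 4: 0 0 0 1 2 3 3 4
  row 5: 1 1 1 2 3 4 4 5
  row 6: 1 1 2 3 4 5 5 6
  row 7: 1 2 3 4 5 6 6 7
  row 8: 1 2 3 4 5 6 7 8

so w = (4, 6, 8, 5, 1, 3, 2, 7).

Fulton essential set (4 of the 16 Rothe cells):

[(3, 5, 1), (3, 7, 2), (4, 3, 0), (6, 2, 1)]


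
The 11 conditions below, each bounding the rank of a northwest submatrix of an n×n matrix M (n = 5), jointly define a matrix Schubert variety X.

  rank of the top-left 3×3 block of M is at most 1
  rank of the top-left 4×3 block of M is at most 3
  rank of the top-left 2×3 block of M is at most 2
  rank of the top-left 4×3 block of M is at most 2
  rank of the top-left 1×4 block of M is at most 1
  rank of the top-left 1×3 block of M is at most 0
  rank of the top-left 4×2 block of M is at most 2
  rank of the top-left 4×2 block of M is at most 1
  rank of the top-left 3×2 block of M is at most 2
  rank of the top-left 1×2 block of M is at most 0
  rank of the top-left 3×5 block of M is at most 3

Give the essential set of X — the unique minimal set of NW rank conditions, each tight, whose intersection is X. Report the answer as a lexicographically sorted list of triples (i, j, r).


The tightest implied rank at each (i,j), from the 11 conditions:

  R[1]: 0 | 0 | 0 | 1 | 1
  R[2]: 1 | 1 | 1 | 2 | 2
  R[3]: 1 | 1 | 1 | 2 | 3
  R[4]: 1 | 1 | 2 | 3 | 4
  R[5]: 1 | 2 | 3 | 4 | 5

so w = (4, 1, 5, 3, 2).

Fulton essential set (3 of the 6 Rothe cells):

[(1, 3, 0), (3, 3, 1), (4, 2, 1)]


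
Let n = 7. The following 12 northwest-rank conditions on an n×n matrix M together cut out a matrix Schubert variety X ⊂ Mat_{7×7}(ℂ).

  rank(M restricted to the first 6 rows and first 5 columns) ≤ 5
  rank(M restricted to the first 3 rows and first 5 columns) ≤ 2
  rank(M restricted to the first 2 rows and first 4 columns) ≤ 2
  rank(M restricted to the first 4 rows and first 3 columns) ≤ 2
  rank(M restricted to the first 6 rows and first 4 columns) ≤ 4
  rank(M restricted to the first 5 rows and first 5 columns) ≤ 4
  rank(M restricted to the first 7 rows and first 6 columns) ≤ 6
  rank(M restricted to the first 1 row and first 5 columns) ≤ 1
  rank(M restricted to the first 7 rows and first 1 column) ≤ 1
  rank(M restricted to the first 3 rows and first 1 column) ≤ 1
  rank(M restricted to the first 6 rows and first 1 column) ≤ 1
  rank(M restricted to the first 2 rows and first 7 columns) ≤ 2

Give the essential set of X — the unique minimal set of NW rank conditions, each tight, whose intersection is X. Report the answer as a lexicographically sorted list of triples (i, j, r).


Propagating the 12 rank bounds to every northwest block:

  R[1]: 1 | 1 | 1 | 1 | 1 | 1 | 1
  R[2]: 1 | 2 | 2 | 2 | 2 | 2 | 2
  R[3]: 1 | 2 | 2 | 2 | 2 | 3 | 3
  R[4]: 1 | 2 | 2 | 3 | 3 | 4 | 4
  R[5]: 1 | 2 | 3 | 4 | 4 | 5 | 5
  R[6]: 1 | 2 | 3 | 4 | 5 | 6 | 6
  R[7]: 1 | 2 | 3 | 4 | 5 | 6 | 7

so w = (1, 2, 6, 4, 3, 5, 7).

2 SE-corners of the 4-cell Rothe diagram give Ess(w):

[(3, 5, 2), (4, 3, 2)]


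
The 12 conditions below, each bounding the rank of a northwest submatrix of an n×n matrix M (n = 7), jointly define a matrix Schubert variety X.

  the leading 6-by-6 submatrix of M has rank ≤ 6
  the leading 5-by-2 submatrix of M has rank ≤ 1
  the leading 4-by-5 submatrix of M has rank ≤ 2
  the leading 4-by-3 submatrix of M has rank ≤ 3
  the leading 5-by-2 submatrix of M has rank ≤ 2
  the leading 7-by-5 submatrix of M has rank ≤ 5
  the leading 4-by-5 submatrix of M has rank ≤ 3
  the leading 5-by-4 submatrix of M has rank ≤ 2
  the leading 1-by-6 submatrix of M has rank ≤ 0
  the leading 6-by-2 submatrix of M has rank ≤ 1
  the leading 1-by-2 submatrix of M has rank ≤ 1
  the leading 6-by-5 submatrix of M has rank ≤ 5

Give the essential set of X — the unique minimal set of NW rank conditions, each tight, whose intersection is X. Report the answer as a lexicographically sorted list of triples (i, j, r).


The tightest implied rank at each (i,j), from the 12 conditions:

  row 1: 0  0  0  0  0  0  1
  row 2: 1  1  1  1  1  1  2
  row 3: 1  1  2  2  2  2  3
  row 4: 1  1  2  2  2  3  4
  row 5: 1  1  2  2  3  4  5
  row 6: 1  1  2  3  4  5  6
  row 7: 1  2  3  4  5  6  7

the unique w with this rank table is (7, 1, 3, 6, 5, 4, 2).

ℓ(w)=13; the 4 essential cells (i,j,r):

[(1, 6, 0), (4, 5, 2), (5, 4, 2), (6, 2, 1)]


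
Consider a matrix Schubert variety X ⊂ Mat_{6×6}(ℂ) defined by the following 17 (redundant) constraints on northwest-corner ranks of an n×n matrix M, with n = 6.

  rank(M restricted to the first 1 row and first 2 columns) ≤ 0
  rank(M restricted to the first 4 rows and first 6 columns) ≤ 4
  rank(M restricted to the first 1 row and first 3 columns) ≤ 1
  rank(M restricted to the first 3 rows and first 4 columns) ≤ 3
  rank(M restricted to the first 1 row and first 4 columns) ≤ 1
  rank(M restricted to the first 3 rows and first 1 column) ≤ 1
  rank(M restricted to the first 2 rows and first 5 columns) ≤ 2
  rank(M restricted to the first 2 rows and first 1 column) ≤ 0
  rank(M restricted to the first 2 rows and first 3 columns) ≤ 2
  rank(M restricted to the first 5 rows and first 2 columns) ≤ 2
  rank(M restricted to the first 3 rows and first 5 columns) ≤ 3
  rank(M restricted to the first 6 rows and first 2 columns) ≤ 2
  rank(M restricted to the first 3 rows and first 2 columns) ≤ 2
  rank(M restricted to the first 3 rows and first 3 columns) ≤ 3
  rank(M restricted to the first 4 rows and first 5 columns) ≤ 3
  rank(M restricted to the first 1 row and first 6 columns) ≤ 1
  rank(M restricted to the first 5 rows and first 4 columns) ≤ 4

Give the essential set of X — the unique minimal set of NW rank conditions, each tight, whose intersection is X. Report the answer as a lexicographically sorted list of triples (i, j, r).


Propagating the 17 rank bounds to every northwest block:

  0 0 1 1 1 1
  0 1 2 2 2 2
  1 2 3 3 3 3
  1 2 3 3 3 4
  1 2 3 4 4 5
  1 2 3 4 5 6

the unique w with this rank table is (3, 2, 1, 6, 4, 5).

Fulton essential set (3 of the 5 Rothe cells):

[(1, 2, 0), (2, 1, 0), (4, 5, 3)]


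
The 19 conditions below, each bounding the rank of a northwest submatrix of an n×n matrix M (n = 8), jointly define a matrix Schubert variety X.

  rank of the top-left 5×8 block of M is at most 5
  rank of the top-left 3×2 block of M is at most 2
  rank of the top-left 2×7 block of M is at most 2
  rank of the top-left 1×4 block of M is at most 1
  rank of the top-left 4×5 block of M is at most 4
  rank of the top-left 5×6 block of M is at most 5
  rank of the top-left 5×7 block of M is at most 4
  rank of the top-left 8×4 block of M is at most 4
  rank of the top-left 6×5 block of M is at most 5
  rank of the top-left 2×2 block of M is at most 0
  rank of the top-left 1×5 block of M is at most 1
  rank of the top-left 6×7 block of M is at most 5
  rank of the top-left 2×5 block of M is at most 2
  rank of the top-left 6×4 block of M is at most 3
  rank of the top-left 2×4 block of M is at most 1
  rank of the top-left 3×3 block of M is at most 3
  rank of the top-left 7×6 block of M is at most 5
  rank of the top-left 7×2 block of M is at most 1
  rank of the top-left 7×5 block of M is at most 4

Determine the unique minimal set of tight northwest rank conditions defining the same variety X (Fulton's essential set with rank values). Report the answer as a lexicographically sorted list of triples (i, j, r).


Computing R[i][j] = min implied NW-rank bound (n=8, 19 conditions):

  R[1]: 0 0 1 1 1 1 1 1
  R[2]: 0 0 1 1 2 2 2 2
  R[3]: 1 1 2 2 3 3 3 3
  R[4]: 1 1 2 3 4 4 4 4
  R[5]: 1 1 2 3 4 4 4 5
  R[6]: 1 1 2 3 4 5 5 6
  R[7]: 1 1 2 3 4 5 6 7
  R[8]: 1 2 3 4 5 6 7 8

giving w = (3, 5, 1, 4, 8, 6, 7, 2) via Δ²R.

|D(w)|=11, |Ess(w)|=4:

[(2, 2, 0), (2, 4, 1), (5, 7, 4), (7, 2, 1)]


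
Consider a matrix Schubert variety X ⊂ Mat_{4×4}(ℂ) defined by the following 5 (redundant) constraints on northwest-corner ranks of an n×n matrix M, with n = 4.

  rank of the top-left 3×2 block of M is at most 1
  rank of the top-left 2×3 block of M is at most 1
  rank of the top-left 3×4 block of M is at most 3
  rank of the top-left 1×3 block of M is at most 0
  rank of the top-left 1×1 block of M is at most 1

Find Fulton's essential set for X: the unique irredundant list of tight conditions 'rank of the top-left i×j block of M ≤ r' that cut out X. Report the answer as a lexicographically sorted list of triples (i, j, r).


Computing R[i][j] = min implied NW-rank bound (n=4, 5 conditions):

  row 1: 0 | 0 | 0 | 1
  row 2: 1 | 1 | 1 | 2
  row 3: 1 | 1 | 2 | 3
  row 4: 1 | 2 | 3 | 4

reading off 1-entries of Δ²R: w = (4, 1, 3, 2).

Rothe diagram D(w) (4 cells), 2 SE-corners (essential conditions):

[(1, 3, 0), (3, 2, 1)]


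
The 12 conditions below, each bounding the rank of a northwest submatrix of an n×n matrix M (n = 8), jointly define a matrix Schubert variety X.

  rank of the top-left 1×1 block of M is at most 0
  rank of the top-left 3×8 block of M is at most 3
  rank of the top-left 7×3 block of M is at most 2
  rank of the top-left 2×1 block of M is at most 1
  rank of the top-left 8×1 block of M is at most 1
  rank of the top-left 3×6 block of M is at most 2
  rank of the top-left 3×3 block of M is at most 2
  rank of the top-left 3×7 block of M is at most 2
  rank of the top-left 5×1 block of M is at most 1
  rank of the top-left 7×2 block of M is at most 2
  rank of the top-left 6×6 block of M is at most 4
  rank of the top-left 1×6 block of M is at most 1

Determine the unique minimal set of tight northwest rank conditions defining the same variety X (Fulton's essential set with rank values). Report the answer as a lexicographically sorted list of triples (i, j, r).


Propagating the 12 rank bounds to every northwest block:

  row 1: 0 1 1 1 1 1 1 1
  row 2: 1 2 2 2 2 2 2 2
  row 3: 1 2 2 2 2 2 2 3
  row 4: 1 2 2 3 3 3 3 4
  row 5: 1 2 2 3 4 4 4 5
  row 6: 1 2 2 3 4 4 5 6
  row 7: 1 2 2 3 4 5 6 7
  row 8: 1 2 3 4 5 6 7 8

giving w = (2, 1, 8, 4, 5, 7, 6, 3) via Δ²R.

Fulton essential set (4 of the 11 Rothe cells):

[(1, 1, 0), (3, 7, 2), (6, 6, 4), (7, 3, 2)]


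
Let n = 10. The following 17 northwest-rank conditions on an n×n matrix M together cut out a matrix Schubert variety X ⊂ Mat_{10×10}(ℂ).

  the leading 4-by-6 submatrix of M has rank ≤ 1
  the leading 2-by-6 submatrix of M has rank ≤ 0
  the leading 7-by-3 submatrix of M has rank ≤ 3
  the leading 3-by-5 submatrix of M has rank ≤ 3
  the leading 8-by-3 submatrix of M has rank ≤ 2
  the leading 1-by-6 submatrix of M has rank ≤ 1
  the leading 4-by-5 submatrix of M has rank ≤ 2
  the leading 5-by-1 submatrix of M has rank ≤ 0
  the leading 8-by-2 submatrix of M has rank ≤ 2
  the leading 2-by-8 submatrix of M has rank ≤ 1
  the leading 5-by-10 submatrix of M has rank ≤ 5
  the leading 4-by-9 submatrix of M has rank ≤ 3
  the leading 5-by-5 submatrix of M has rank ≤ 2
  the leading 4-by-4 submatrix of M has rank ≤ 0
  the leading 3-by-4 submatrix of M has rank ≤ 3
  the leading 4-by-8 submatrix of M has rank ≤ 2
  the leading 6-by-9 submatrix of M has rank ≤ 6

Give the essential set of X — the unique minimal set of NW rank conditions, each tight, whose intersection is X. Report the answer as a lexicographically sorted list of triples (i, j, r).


Recovering R(i,j) via the rank-extension bound from the 17 conditions:

  0 | 0 | 0 | 0 | 0 | 0 | 1 | 1 | 1 | 1
  0 | 0 | 0 | 0 | 0 | 0 | 1 | 1 | 2 | 2
  0 | 0 | 0 | 0 | 1 | 1 | 2 | 2 | 3 | 3
  0 | 0 | 0 | 0 | 1 | 1 | 2 | 2 | 3 | 4
  0 | 1 | 1 | 1 | 2 | 2 | 3 | 3 | 4 | 5
  1 | 2 | 2 | 2 | 3 | 3 | 4 | 4 | 5 | 6
  1 | 2 | 2 | 3 | 4 | 4 | 5 | 5 | 6 | 7
  1 | 2 | 2 | 3 | 4 | 5 | 6 | 6 | 7 | 8
  1 | 2 | 3 | 4 | 5 | 6 | 7 | 7 | 8 | 9
  1 | 2 | 3 | 4 | 5 | 6 | 7 | 8 | 9 | 10

hence w(1..10) = (7, 9, 5, 10, 2, 1, 4, 6, 3, 8).

Fulton essential set (7 of the 26 Rothe cells):

[(2, 6, 0), (2, 8, 1), (4, 4, 0), (4, 6, 1), (4, 8, 2), (5, 1, 0), (8, 3, 2)]


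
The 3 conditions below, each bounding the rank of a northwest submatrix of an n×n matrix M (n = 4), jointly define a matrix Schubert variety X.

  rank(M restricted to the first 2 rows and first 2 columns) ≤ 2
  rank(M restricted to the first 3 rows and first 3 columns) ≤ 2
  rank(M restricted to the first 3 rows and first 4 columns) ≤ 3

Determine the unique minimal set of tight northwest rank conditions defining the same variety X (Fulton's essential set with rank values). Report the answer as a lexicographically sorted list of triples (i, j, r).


Propagating the 3 rank bounds to every northwest block:

  row 1: 1  1  1  1
  row 2: 1  2  2  2
  row 3: 1  2  2  3
  row 4: 1  2  3  4

giving w = (1, 2, 4, 3) via Δ²R.

|D(w)|=1, |Ess(w)|=1:

[(3, 3, 2)]


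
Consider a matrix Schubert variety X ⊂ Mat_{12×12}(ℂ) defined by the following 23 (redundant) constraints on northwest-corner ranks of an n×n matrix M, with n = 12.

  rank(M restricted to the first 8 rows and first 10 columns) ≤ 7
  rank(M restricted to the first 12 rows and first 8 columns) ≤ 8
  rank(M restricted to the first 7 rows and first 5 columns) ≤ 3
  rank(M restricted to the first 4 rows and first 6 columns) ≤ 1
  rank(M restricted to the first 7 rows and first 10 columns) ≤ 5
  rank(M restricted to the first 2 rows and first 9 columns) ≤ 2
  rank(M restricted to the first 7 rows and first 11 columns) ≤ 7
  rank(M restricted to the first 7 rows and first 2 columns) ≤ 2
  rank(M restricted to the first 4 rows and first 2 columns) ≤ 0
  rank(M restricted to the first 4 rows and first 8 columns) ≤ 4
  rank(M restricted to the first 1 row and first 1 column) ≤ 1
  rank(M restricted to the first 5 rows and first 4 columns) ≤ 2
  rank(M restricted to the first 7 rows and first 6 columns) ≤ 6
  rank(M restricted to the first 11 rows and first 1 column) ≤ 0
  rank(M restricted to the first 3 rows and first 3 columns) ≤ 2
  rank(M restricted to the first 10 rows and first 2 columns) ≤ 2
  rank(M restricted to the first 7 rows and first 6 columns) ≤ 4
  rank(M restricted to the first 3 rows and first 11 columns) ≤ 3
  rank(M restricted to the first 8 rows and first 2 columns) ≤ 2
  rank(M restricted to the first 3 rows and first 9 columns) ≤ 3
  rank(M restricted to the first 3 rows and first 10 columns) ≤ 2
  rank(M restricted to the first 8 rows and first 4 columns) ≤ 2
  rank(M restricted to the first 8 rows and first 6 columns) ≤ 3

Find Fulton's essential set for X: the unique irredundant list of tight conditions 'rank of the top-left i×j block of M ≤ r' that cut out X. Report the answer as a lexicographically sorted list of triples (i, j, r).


Recovering R(i,j) via the rank-extension bound from the 23 conditions:

  i=1: 0, 0, 1, 1, 1, 1, 1, 1, 1, 1, 1, 1
  i=2: 0, 0, 1, 1, 1, 1, 2, 2, 2, 2, 2, 2
  i=3: 0, 0, 1, 1, 1, 1, 2, 2, 2, 2, 3, 3
  i=4: 0, 0, 1, 1, 1, 1, 2, 3, 3, 3, 4, 4
  i=5: 0, 1, 2, 2, 2, 2, 3, 4, 4, 4, 5, 5
  i=6: 0, 1, 2, 2, 3, 3, 4, 5, 5, 5, 6, 6
  i=7: 0, 1, 2, 2, 3, 3, 4, 5, 5, 5, 6, 7
  i=8: 0, 1, 2, 2, 3, 3, 4, 5, 6, 6, 7, 8
  i=9: 0, 1, 2, 3, 4, 4, 5, 6, 7, 7, 8, 9
  i=10: 0, 1, 2, 3, 4, 5, 6, 7, 8, 8, 9, 10
  i=11: 0, 1, 2, 3, 4, 5, 6, 7, 8, 9, 10, 11
  i=12: 1, 2, 3, 4, 5, 6, 7, 8, 9, 10, 11, 12

reading off 1-entries of Δ²R: w = (3, 7, 11, 8, 2, 5, 12, 9, 4, 6, 10, 1).

|D(w)|=34, |Ess(w)|=7:

[(3, 10, 2), (4, 2, 0), (4, 6, 1), (7, 10, 5), (8, 4, 2), (8, 6, 3), (11, 1, 0)]


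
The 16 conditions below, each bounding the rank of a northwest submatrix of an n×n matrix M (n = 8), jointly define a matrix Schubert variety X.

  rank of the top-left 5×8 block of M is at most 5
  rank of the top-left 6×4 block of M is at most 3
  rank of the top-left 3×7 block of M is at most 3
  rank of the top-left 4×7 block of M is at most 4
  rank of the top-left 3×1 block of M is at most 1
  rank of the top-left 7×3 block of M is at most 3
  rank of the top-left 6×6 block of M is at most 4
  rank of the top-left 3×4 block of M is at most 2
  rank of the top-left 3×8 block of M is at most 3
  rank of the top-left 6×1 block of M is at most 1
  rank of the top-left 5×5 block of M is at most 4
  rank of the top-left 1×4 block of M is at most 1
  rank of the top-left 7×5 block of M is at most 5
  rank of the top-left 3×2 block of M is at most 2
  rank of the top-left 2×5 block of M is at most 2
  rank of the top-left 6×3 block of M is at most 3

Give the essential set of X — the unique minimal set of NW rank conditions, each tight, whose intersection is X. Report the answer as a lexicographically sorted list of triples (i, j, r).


Rank table r_w(8×8) implied by the 16 constraints:

  i=1: 1, 1, 1, 1, 1, 1, 1, 1
  i=2: 1, 2, 2, 2, 2, 2, 2, 2
  i=3: 1, 2, 2, 2, 3, 3, 3, 3
  i=4: 1, 2, 3, 3, 4, 4, 4, 4
  i=5: 1, 2, 3, 3, 4, 4, 5, 5
  i=6: 1, 2, 3, 3, 4, 4, 5, 6
  i=7: 1, 2, 3, 4, 5, 5, 6, 7
  i=8: 1, 2, 3, 4, 5, 6, 7, 8

the unique w with this rank table is (1, 2, 5, 3, 7, 8, 4, 6).

Rothe diagram D(w) (6 cells), 3 SE-corners (essential conditions):

[(3, 4, 2), (6, 4, 3), (6, 6, 4)]


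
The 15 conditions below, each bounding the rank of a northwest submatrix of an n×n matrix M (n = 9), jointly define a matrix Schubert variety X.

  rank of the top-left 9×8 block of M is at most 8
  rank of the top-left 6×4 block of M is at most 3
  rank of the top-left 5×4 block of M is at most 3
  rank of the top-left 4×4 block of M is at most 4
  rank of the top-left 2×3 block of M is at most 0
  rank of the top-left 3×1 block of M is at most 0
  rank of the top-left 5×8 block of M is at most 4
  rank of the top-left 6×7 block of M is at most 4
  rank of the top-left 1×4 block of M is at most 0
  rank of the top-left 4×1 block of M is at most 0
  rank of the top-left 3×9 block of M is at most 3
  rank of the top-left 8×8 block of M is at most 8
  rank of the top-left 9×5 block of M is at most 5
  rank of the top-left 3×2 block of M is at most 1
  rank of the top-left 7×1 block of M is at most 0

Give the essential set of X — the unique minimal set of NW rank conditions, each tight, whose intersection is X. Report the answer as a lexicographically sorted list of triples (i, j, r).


Recovering R(i,j) via the rank-extension bound from the 15 conditions:

  0 | 0 | 0 | 0 | 1 | 1 | 1 | 1 | 1
  0 | 0 | 0 | 1 | 2 | 2 | 2 | 2 | 2
  0 | 1 | 1 | 2 | 3 | 3 | 3 | 3 | 3
  0 | 1 | 2 | 3 | 4 | 4 | 4 | 4 | 4
  0 | 1 | 2 | 3 | 4 | 4 | 4 | 4 | 5
  0 | 1 | 2 | 3 | 4 | 4 | 4 | 5 | 6
  0 | 1 | 2 | 3 | 4 | 5 | 5 | 6 | 7
  1 | 2 | 3 | 4 | 5 | 6 | 6 | 7 | 8
  1 | 2 | 3 | 4 | 5 | 6 | 7 | 8 | 9

second differences of R give the permutation w = (5, 4, 2, 3, 9, 8, 6, 1, 7).

D(w) has 17 cells with 5 SE-corners; essential set:

[(1, 4, 0), (2, 3, 0), (5, 8, 4), (6, 7, 4), (7, 1, 0)]


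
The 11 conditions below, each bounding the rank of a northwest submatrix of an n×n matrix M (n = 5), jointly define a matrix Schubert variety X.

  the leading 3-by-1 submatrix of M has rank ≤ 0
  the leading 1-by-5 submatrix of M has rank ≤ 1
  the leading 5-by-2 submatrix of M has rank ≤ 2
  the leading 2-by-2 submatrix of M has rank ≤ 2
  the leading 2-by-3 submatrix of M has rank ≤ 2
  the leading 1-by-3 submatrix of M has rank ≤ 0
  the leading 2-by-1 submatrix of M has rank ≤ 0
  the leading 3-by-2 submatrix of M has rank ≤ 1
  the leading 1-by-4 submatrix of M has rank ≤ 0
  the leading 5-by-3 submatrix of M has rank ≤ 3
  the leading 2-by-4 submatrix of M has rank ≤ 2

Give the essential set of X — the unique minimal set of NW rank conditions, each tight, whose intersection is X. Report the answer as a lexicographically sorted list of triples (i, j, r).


Reconstructing r_w from the 11 given conditions:

  i=1: 0 0 0 0 1
  i=2: 0 1 1 1 2
  i=3: 0 1 2 2 3
  i=4: 1 2 3 3 4
  i=5: 1 2 3 4 5

second differences of R give the permutation w = (5, 2, 3, 1, 4).

|D(w)|=6, |Ess(w)|=2:

[(1, 4, 0), (3, 1, 0)]


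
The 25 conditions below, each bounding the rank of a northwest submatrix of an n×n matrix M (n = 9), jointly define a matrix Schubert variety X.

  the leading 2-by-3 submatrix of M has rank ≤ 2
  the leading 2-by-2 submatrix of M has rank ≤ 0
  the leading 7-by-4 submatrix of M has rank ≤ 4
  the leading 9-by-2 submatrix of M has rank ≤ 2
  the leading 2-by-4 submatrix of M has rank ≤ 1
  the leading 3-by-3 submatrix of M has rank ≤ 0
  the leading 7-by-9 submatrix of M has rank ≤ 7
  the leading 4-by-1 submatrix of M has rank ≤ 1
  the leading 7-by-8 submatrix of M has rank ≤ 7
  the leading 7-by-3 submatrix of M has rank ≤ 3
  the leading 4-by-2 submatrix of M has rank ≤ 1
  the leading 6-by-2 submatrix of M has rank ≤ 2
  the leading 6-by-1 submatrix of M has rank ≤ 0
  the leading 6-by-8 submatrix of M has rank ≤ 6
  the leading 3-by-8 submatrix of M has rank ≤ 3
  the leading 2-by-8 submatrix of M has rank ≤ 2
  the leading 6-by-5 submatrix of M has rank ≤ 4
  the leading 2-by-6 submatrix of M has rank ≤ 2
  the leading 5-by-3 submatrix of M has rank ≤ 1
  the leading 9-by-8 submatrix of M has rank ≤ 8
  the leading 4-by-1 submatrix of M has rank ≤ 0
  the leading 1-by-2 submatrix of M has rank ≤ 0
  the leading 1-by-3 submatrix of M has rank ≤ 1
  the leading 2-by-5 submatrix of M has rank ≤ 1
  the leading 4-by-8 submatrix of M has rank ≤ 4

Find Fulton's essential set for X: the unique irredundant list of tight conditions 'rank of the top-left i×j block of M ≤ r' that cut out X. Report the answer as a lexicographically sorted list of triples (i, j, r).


Rank table r_w(9×9) implied by the 25 constraints:

  R[1]: 0 0 0 1 1 1 1 1 1
  R[2]: 0 0 0 1 1 2 2 2 2
  R[3]: 0 0 0 1 2 3 3 3 3
  R[4]: 0 1 1 2 3 4 4 4 4
  R[5]: 0 1 1 2 3 4 5 5 5
  R[6]: 0 1 2 3 4 5 6 6 6
  R[7]: 1 2 3 4 5 6 7 7 7
  R[8]: 1 2 3 4 5 6 7 8 8
  R[9]: 1 2 3 4 5 6 7 8 9

so w = (4, 6, 5, 2, 7, 3, 1, 8, 9).

D(w) has 14 cells with 4 SE-corners; essential set:

[(2, 5, 1), (3, 3, 0), (5, 3, 1), (6, 1, 0)]
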